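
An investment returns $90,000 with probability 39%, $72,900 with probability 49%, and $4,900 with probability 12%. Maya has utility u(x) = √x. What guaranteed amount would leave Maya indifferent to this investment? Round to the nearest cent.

$66,409.29

E[u] = 0.39·√90000 + 0.49·√72900 + 0.12·√4900 = 0.39·300 + 0.49·270 + 0.12·70 = 257.7
CE = (257.7)² = 66409.29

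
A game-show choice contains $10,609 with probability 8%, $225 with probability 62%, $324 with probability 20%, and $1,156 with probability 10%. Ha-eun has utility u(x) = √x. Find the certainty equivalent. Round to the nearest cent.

$602.21

E[u] = 0.08·√10609 + 0.62·√225 + 0.2·√324 + 0.1·√1156 = 0.08·103 + 0.62·15 + 0.2·18 + 0.1·34 = 24.54
CE = (24.54)² = 602.2116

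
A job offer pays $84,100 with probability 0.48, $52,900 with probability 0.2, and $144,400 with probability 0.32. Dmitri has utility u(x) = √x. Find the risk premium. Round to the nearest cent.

E[u] = 0.48·√84100 + 0.2·√52900 + 0.32·√144400 = 0.48·290 + 0.2·230 + 0.32·380 = 306.8
CE = (306.8)² = 94126.24
Risk premium = EV − CE = 97156 − 94126.24 = 3029.76

$3,029.76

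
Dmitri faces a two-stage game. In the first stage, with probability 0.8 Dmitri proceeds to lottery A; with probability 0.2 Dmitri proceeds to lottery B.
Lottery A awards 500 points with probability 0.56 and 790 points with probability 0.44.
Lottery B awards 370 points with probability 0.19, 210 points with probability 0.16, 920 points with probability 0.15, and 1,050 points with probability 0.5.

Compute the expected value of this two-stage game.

655.46 points

EV(A) = 0.56 × 500 + 0.44 × 790 = 280 + 347.6 = 627.6
EV(B) = 0.19 × 370 + 0.16 × 210 + 0.15 × 920 + 0.5 × 1050 = 70.3 + 33.6 + 138 + 525 = 766.9
Overall = 0.8 × 627.6 + 0.2 × 766.9 = 502.08 + 153.38 = 655.46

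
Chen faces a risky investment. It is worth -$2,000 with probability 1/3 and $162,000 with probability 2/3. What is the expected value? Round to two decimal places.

$107,333.33

EV = 1/3 × (-2000) + 2/3 × 162000 = -666.6667 + 108000 = 107333.3333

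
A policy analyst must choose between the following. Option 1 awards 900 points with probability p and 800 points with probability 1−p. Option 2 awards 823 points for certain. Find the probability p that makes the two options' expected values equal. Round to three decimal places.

p = 0.230

p·900 + (1−p)·800 = 823
100p + 800 = 823
p = (823 − 800) / 100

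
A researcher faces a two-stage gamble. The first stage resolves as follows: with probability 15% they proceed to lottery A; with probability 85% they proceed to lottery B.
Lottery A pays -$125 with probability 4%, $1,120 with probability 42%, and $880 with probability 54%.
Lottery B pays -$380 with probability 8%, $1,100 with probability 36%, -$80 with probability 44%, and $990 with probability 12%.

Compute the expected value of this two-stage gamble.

EV(A) = 0.04 × (-125) + 0.42 × 1120 + 0.54 × 880 = -5 + 470.4 + 475.2 = 940.6
EV(B) = 0.08 × (-380) + 0.36 × 1100 + 0.44 × (-80) + 0.12 × 990 = -30.4 + 396 − 35.2 + 118.8 = 449.2
Overall = 0.15 × 940.6 + 0.85 × 449.2 = 141.09 + 381.82 = 522.91

$522.91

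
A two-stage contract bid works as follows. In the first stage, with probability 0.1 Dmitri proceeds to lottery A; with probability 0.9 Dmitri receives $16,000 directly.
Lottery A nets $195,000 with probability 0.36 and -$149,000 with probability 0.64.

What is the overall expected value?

EV(A) = 0.36 × 195000 + 0.64 × (-149000) = 70200 − 95360 = -25160
Branch B: 16000 (certain)
Overall = 0.1 × (-25160) + 0.9 × 16000 = -2516 + 14400 = 11884

$11,884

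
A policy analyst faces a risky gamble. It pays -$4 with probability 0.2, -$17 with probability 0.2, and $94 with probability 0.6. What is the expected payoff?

EV = 0.2 × (-4) + 0.2 × (-17) + 0.6 × 94 = -0.8 − 3.4 + 56.4 = 52.2

$52.20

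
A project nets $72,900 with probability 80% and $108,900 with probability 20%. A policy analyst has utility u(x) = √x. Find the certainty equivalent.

$79,524

E[u] = 0.8·√72900 + 0.2·√108900 = 0.8·270 + 0.2·330 = 282
CE = (282)² = 79524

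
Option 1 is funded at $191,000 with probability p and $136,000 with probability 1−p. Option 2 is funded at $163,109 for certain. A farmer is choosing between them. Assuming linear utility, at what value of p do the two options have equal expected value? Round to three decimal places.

p·191000 + (1−p)·136000 = 163109
55000p + 136000 = 163109
p = (163109 − 136000) / 55000

p = 0.493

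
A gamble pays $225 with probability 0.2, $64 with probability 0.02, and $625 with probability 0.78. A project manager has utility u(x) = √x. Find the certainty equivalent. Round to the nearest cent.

E[u] = 0.2·√225 + 0.02·√64 + 0.78·√625 = 0.2·15 + 0.02·8 + 0.78·25 = 22.66
CE = (22.66)² = 513.4756

$513.48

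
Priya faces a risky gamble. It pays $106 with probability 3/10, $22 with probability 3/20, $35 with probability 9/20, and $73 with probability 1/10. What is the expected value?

EV = 3/10 × 106 + 3/20 × 22 + 9/20 × 35 + 1/10 × 73 = 31.8 + 3.3 + 15.75 + 7.3 = 58.15

$58.15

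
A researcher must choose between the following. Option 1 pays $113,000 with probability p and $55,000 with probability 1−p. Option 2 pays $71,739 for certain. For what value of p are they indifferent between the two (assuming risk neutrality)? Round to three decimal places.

p = 0.289

p·113000 + (1−p)·55000 = 71739
58000p + 55000 = 71739
p = (71739 − 55000) / 58000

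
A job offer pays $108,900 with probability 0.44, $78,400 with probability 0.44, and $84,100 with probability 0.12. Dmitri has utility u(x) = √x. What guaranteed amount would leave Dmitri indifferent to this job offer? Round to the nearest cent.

E[u] = 0.44·√108900 + 0.44·√78400 + 0.12·√84100 = 0.44·330 + 0.44·280 + 0.12·290 = 303.2
CE = (303.2)² = 91930.24

$91,930.24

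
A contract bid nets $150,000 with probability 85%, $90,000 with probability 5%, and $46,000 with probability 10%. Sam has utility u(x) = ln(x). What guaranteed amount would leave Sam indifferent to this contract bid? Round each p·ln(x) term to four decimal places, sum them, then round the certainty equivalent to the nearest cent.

$129,910.37

E[u] = 0.85·ln(150000) + 0.05·ln(90000) + 0.1·ln(46000) = 10.1306 + 0.5704 + 1.0736 = 11.7746
CE = e^11.7746 ≈ 129910.37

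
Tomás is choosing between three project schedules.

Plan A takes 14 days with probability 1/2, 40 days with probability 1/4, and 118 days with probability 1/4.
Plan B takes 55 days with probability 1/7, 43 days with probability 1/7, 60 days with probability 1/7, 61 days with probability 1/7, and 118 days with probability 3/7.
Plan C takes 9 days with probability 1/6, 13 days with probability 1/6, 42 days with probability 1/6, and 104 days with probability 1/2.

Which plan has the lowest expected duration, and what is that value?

Plan A (46.5 days)

Plan A = 1/2 × 14 + 1/4 × 40 + 1/4 × 118 = 7 + 10 + 29.5 = 46.5
Plan B = 1/7 × 55 + 1/7 × 43 + 1/7 × 60 + 1/7 × 61 + 3/7 × 118 = 7.8571 + 6.1429 + 8.5714 + 8.7143 + 50.5714 = 81.8571
Plan C = 1/6 × 9 + 1/6 × 13 + 1/6 × 42 + 1/2 × 104 = 1.5 + 2.1667 + 7 + 52 = 62.6667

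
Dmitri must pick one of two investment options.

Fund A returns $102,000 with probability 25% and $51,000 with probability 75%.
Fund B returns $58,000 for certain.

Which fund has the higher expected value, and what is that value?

Fund A ($63,750)

Fund A = 0.25 × 102000 + 0.75 × 51000 = 25500 + 38250 = 63750
Fund B: 58000 (certain)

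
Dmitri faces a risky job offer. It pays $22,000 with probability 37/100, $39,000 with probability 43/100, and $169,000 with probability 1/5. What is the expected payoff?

$58,710

EV = 37/100 × 22000 + 43/100 × 39000 + 1/5 × 169000 = 8140 + 16770 + 33800 = 58710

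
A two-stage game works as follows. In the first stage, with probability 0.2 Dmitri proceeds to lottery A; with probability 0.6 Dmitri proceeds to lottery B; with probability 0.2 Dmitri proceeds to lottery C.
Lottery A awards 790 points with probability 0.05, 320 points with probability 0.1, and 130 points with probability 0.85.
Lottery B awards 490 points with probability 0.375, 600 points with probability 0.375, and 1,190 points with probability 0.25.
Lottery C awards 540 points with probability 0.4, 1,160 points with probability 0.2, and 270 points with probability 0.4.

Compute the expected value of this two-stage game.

571.35 points

EV(A) = 0.05 × 790 + 0.1 × 320 + 0.85 × 130 = 39.5 + 32 + 110.5 = 182
EV(B) = 0.375 × 490 + 0.375 × 600 + 0.25 × 1190 = 183.75 + 225 + 297.5 = 706.25
EV(C) = 0.4 × 540 + 0.2 × 1160 + 0.4 × 270 = 216 + 232 + 108 = 556
Overall = 0.2 × 182 + 0.6 × 706.25 + 0.2 × 556 = 36.4 + 423.75 + 111.2 = 571.35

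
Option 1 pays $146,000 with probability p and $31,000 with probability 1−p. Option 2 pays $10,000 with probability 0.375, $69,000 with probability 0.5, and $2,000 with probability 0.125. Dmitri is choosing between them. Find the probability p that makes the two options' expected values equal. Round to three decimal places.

p = 0.065

EV(Option 2) = 0.375 × 10000 + 0.5 × 69000 + 0.125 × 2000 = 3750 + 34500 + 250 = 38500
p·146000 + (1−p)·31000 = 38500
115000p + 31000 = 38500
p = (38500 − 31000) / 115000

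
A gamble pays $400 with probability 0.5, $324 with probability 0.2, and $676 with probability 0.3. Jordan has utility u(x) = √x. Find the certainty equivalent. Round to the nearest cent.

E[u] = 0.5·√400 + 0.2·√324 + 0.3·√676 = 0.5·20 + 0.2·18 + 0.3·26 = 21.4
CE = (21.4)² = 457.96

$457.96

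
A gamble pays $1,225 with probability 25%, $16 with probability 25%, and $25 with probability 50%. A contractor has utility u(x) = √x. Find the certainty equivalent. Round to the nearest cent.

$150.06

E[u] = 0.25·√1225 + 0.25·√16 + 0.5·√25 = 0.25·35 + 0.25·4 + 0.5·5 = 12.25
CE = (12.25)² = 150.0625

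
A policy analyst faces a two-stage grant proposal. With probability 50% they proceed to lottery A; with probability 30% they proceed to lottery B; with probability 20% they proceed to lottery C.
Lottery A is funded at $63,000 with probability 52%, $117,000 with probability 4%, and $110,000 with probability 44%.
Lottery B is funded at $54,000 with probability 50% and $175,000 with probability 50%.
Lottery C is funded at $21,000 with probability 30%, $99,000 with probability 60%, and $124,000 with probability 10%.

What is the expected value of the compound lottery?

EV(A) = 0.52 × 63000 + 0.04 × 117000 + 0.44 × 110000 = 32760 + 4680 + 48400 = 85840
EV(B) = 0.5 × 54000 + 0.5 × 175000 = 27000 + 87500 = 114500
EV(C) = 0.3 × 21000 + 0.6 × 99000 + 0.1 × 124000 = 6300 + 59400 + 12400 = 78100
Overall = 0.5 × 85840 + 0.3 × 114500 + 0.2 × 78100 = 42920 + 34350 + 15620 = 92890

$92,890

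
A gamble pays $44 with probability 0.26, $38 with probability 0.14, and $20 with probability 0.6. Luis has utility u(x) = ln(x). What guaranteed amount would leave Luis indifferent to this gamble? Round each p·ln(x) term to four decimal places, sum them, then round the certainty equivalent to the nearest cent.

E[u] = 0.26·ln(44) + 0.14·ln(38) + 0.6·ln(20) = 0.9839 + 0.5093 + 1.7974 = 3.2906
CE = e^3.2906 ≈ 26.86

$26.86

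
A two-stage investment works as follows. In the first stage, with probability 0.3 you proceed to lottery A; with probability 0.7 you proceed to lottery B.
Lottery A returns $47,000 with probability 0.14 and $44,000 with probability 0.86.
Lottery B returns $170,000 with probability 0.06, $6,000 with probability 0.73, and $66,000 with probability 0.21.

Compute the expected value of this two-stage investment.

EV(A) = 0.14 × 47000 + 0.86 × 44000 = 6580 + 37840 = 44420
EV(B) = 0.06 × 170000 + 0.73 × 6000 + 0.21 × 66000 = 10200 + 4380 + 13860 = 28440
Overall = 0.3 × 44420 + 0.7 × 28440 = 13326 + 19908 = 33234

$33,234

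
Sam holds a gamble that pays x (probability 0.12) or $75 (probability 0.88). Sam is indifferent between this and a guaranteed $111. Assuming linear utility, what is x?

0.12·x + 0.88·75 = 111
0.12·x = 111 − 66 = 45
x = 45 / 0.12 = 375

x = $375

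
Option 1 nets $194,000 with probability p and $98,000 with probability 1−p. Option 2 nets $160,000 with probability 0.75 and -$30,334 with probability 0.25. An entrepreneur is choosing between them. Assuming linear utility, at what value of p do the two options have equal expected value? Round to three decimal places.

EV(Option 2) = 0.75 × 160000 + 0.25 × (-30334) = 120000 − 7583.5 = 112416.5
p·194000 + (1−p)·98000 = 112416.5
96000p + 98000 = 112416.5
p = (112416.5 − 98000) / 96000

p = 0.150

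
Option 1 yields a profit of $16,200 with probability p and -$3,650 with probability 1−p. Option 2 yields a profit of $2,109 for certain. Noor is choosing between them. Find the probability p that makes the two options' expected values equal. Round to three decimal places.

p = 0.290

p·16200 + (1−p)·(-3650) = 2109
19850p − 3650 = 2109
p = (2109 + 3650) / 19850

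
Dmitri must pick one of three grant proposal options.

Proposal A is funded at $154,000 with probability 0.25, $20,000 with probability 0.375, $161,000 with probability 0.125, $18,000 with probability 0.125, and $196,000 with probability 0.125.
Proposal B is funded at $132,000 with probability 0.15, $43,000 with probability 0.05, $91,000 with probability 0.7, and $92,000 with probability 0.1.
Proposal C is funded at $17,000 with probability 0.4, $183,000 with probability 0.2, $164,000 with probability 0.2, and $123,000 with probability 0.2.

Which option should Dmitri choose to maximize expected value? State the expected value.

Proposal C ($100,800)

Proposal A = 0.25 × 154000 + 0.375 × 20000 + 0.125 × 161000 + 0.125 × 18000 + 0.125 × 196000 = 38500 + 7500 + 20125 + 2250 + 24500 = 92875
Proposal B = 0.15 × 132000 + 0.05 × 43000 + 0.7 × 91000 + 0.1 × 92000 = 19800 + 2150 + 63700 + 9200 = 94850
Proposal C = 0.4 × 17000 + 0.2 × 183000 + 0.2 × 164000 + 0.2 × 123000 = 6800 + 36600 + 32800 + 24600 = 100800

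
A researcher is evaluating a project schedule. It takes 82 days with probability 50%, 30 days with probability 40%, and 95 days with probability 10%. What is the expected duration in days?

EV = 0.5 × 82 + 0.4 × 30 + 0.1 × 95 = 41 + 12 + 9.5 = 62.5

62.5 days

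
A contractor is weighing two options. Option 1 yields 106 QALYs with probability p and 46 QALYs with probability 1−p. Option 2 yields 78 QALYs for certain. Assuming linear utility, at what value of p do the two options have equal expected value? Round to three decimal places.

p·106 + (1−p)·46 = 78
60p + 46 = 78
p = (78 − 46) / 60

p = 0.533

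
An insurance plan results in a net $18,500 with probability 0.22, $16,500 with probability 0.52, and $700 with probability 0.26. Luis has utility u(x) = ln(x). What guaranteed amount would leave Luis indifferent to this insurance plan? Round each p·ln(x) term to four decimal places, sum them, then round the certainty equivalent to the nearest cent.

E[u] = 0.22·ln(18500) + 0.52·ln(16500) + 0.26·ln(700) = 2.1616 + 5.0498 + 1.7033 = 8.9147
CE = e^8.9147 ≈ 7440.55

$7,440.55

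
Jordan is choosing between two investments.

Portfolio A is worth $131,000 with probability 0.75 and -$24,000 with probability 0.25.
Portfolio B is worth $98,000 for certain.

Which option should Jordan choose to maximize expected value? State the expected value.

Portfolio B ($98,000)

Portfolio A = 0.75 × 131000 + 0.25 × (-24000) = 98250 − 6000 = 92250
Portfolio B: 98000 (certain)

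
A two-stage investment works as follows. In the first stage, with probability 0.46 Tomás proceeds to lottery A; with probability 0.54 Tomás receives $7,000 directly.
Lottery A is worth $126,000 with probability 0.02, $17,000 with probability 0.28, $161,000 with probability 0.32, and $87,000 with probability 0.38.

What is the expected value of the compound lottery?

EV(A) = 0.02 × 126000 + 0.28 × 17000 + 0.32 × 161000 + 0.38 × 87000 = 2520 + 4760 + 51520 + 33060 = 91860
Branch B: 7000 (certain)
Overall = 0.46 × 91860 + 0.54 × 7000 = 42255.6 + 3780 = 46035.6

$46,035.60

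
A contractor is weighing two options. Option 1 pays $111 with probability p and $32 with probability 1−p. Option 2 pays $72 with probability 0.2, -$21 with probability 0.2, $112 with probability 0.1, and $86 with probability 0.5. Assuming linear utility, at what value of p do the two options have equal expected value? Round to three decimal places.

EV(Option 2) = 0.2 × 72 + 0.2 × (-21) + 0.1 × 112 + 0.5 × 86 = 14.4 − 4.2 + 11.2 + 43 = 64.4
p·111 + (1−p)·32 = 64.4
79p + 32 = 64.4
p = (64.4 − 32) / 79

p = 0.410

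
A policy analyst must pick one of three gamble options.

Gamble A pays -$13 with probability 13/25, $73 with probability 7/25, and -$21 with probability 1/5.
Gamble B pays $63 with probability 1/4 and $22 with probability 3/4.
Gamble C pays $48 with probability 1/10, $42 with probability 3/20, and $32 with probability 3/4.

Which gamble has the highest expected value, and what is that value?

Gamble C ($35.10)

Gamble A = 13/25 × (-13) + 7/25 × 73 + 1/5 × (-21) = -6.76 + 20.44 − 4.2 = 9.48
Gamble B = 1/4 × 63 + 3/4 × 22 = 15.75 + 16.5 = 32.25
Gamble C = 1/10 × 48 + 3/20 × 42 + 3/4 × 32 = 4.8 + 6.3 + 24 = 35.1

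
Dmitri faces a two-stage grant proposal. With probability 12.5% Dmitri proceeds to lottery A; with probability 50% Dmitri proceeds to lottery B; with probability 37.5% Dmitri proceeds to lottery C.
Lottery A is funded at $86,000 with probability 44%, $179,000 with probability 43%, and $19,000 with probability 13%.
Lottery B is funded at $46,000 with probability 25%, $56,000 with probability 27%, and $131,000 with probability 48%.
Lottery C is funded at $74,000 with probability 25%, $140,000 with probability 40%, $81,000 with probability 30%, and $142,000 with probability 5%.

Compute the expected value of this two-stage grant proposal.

EV(A) = 0.44 × 86000 + 0.43 × 179000 + 0.13 × 19000 = 37840 + 76970 + 2470 = 117280
EV(B) = 0.25 × 46000 + 0.27 × 56000 + 0.48 × 131000 = 11500 + 15120 + 62880 = 89500
EV(C) = 0.25 × 74000 + 0.4 × 140000 + 0.3 × 81000 + 0.05 × 142000 = 18500 + 56000 + 24300 + 7100 = 105900
Overall = 0.125 × 117280 + 0.5 × 89500 + 0.375 × 105900 = 14660 + 44750 + 39712.5 = 99122.5

$99,122.50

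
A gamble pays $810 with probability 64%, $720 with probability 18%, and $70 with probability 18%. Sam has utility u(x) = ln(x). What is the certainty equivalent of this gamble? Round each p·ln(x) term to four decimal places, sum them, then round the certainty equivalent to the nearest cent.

$510.35

E[u] = 0.64·ln(810) + 0.18·ln(720) + 0.18·ln(70) = 4.2861 + 1.1843 + 0.7647 = 6.2351
CE = e^6.2351 ≈ 510.35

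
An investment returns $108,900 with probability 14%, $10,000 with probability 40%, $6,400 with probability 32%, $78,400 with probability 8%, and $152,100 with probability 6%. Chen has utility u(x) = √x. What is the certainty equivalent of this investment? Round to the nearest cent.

$24,837.76

E[u] = 0.14·√108900 + 0.4·√10000 + 0.32·√6400 + 0.08·√78400 + 0.06·√152100 = 0.14·330 + 0.4·100 + 0.32·80 + 0.08·280 + 0.06·390 = 157.6
CE = (157.6)² = 24837.76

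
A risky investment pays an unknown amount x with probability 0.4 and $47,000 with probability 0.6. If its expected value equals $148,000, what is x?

x = $299,500

0.4·x + 0.6·47000 = 148000
0.4·x = 148000 − 28200 = 119800
x = 119800 / 0.4 = 299500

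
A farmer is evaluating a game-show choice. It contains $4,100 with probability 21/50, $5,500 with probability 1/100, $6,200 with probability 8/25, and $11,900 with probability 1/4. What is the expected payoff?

$6,736

EV = 21/50 × 4100 + 1/100 × 5500 + 8/25 × 6200 + 1/4 × 11900 = 1722 + 55 + 1984 + 2975 = 6736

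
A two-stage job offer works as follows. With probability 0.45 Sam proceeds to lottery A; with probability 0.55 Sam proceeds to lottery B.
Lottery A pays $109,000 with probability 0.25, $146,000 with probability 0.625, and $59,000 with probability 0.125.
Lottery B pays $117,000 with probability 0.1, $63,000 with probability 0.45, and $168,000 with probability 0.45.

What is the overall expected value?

$120,251.25

EV(A) = 0.25 × 109000 + 0.625 × 146000 + 0.125 × 59000 = 27250 + 91250 + 7375 = 125875
EV(B) = 0.1 × 117000 + 0.45 × 63000 + 0.45 × 168000 = 11700 + 28350 + 75600 = 115650
Overall = 0.45 × 125875 + 0.55 × 115650 = 56643.75 + 63607.5 = 120251.25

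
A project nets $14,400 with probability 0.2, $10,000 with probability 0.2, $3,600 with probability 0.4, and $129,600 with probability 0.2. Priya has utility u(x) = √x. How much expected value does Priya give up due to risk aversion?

$12,640

E[u] = 0.2·√14400 + 0.2·√10000 + 0.4·√3600 + 0.2·√129600 = 0.2·120 + 0.2·100 + 0.4·60 + 0.2·360 = 140
CE = (140)² = 19600
Risk premium = EV − CE = 32240 − 19600 = 12640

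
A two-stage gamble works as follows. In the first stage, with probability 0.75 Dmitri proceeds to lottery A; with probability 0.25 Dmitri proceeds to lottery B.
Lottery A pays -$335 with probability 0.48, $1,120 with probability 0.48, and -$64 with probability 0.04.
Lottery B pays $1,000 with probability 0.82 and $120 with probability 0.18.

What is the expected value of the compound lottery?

$491.08

EV(A) = 0.48 × (-335) + 0.48 × 1120 + 0.04 × (-64) = -160.8 + 537.6 − 2.56 = 374.24
EV(B) = 0.82 × 1000 + 0.18 × 120 = 820 + 21.6 = 841.6
Overall = 0.75 × 374.24 + 0.25 × 841.6 = 280.68 + 210.4 = 491.08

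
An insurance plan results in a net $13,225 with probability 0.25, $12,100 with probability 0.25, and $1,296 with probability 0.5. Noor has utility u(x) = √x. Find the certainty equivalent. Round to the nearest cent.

$5,513.06

E[u] = 0.25·√13225 + 0.25·√12100 + 0.5·√1296 = 0.25·115 + 0.25·110 + 0.5·36 = 74.25
CE = (74.25)² = 5513.0625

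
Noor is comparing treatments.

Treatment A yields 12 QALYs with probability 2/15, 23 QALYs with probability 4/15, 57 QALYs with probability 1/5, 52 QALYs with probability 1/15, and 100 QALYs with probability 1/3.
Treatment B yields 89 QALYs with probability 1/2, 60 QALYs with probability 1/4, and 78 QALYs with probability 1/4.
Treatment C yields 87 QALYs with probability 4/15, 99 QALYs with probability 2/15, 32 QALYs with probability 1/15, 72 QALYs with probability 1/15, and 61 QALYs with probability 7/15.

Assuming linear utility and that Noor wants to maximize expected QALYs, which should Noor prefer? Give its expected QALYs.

Treatment A = 2/15 × 12 + 4/15 × 23 + 1/5 × 57 + 1/15 × 52 + 1/3 × 100 = 1.6 + 6.1333 + 11.4 + 3.4667 + 33.3333 = 55.9333
Treatment B = 1/2 × 89 + 1/4 × 60 + 1/4 × 78 = 44.5 + 15 + 19.5 = 79
Treatment C = 4/15 × 87 + 2/15 × 99 + 1/15 × 32 + 1/15 × 72 + 7/15 × 61 = 23.2 + 13.2 + 2.1333 + 4.8 + 28.4667 = 71.8

Treatment B (79 QALYs)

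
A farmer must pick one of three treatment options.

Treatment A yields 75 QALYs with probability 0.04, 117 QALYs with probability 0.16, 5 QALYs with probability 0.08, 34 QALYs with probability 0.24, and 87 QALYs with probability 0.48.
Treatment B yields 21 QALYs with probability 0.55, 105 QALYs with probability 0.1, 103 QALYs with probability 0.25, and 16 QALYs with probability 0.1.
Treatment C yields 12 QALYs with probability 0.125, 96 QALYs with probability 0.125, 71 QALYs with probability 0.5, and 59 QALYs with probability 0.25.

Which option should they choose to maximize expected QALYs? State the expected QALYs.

Treatment A (72.04 QALYs)

Treatment A = 0.04 × 75 + 0.16 × 117 + 0.08 × 5 + 0.24 × 34 + 0.48 × 87 = 3 + 18.72 + 0.4 + 8.16 + 41.76 = 72.04
Treatment B = 0.55 × 21 + 0.1 × 105 + 0.25 × 103 + 0.1 × 16 = 11.55 + 10.5 + 25.75 + 1.6 = 49.4
Treatment C = 0.125 × 12 + 0.125 × 96 + 0.5 × 71 + 0.25 × 59 = 1.5 + 12 + 35.5 + 14.75 = 63.75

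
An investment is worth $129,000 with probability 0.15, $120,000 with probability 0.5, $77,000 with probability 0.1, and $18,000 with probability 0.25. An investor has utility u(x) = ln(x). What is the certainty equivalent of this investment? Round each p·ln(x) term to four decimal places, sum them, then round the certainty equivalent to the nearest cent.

E[u] = 0.15·ln(129000) + 0.5·ln(120000) + 0.1·ln(77000) + 0.25·ln(18000) = 1.7651 + 5.8476 + 1.1252 + 2.4495 = 11.1874
CE = e^11.1874 ≈ 72214.78

$72,214.78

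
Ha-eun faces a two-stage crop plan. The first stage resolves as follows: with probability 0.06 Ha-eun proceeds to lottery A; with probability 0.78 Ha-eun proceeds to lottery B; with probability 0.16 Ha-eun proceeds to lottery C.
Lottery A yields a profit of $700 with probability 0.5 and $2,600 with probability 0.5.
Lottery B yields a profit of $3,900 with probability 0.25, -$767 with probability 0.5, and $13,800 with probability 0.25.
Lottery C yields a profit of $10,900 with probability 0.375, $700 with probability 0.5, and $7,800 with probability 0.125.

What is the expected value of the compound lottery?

EV(A) = 0.5 × 700 + 0.5 × 2600 = 350 + 1300 = 1650
EV(B) = 0.25 × 3900 + 0.5 × (-767) + 0.25 × 13800 = 975 − 383.5 + 3450 = 4041.5
EV(C) = 0.375 × 10900 + 0.5 × 700 + 0.125 × 7800 = 4087.5 + 350 + 975 = 5412.5
Overall = 0.06 × 1650 + 0.78 × 4041.5 + 0.16 × 5412.5 = 99 + 3152.37 + 866 = 4117.37

$4,117.37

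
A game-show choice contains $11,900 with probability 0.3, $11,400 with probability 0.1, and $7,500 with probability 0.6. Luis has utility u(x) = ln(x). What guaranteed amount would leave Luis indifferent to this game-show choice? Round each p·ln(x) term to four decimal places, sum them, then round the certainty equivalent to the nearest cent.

$8,982.20

E[u] = 0.3·ln(11900) + 0.1·ln(11400) + 0.6·ln(7500) = 2.8153 + 0.9341 + 5.3536 = 9.1030
CE = e^9.1030 ≈ 8982.20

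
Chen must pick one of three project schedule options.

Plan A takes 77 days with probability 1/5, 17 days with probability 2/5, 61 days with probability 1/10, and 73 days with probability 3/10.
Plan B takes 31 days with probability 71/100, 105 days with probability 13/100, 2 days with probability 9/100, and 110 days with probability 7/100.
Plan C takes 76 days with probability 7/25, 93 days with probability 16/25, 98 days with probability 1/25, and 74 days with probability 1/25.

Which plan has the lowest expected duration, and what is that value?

Plan B (43.54 days)

Plan A = 1/5 × 77 + 2/5 × 17 + 1/10 × 61 + 3/10 × 73 = 15.4 + 6.8 + 6.1 + 21.9 = 50.2
Plan B = 71/100 × 31 + 13/100 × 105 + 9/100 × 2 + 7/100 × 110 = 22.01 + 13.65 + 0.18 + 7.7 = 43.54
Plan C = 7/25 × 76 + 16/25 × 93 + 1/25 × 98 + 1/25 × 74 = 21.28 + 59.52 + 3.92 + 2.96 = 87.68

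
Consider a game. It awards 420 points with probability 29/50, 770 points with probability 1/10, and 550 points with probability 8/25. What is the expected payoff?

496.6 points

EV = 29/50 × 420 + 1/10 × 770 + 8/25 × 550 = 243.6 + 77 + 176 = 496.6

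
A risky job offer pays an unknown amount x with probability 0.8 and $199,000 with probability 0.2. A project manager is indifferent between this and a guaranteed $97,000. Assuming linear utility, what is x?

0.8·x + 0.2·199000 = 97000
0.8·x = 97000 − 39800 = 57200
x = 57200 / 0.8 = 71500

x = $71,500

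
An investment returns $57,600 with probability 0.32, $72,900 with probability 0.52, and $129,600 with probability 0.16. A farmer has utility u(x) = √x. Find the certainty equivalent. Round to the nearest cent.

$75,515.04

E[u] = 0.32·√57600 + 0.52·√72900 + 0.16·√129600 = 0.32·240 + 0.52·270 + 0.16·360 = 274.8
CE = (274.8)² = 75515.04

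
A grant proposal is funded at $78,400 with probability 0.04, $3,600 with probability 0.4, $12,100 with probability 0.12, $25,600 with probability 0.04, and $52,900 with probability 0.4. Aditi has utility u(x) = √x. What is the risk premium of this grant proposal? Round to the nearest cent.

$6,661.76

E[u] = 0.04·√78400 + 0.4·√3600 + 0.12·√12100 + 0.04·√25600 + 0.4·√52900 = 0.04·280 + 0.4·60 + 0.12·110 + 0.04·160 + 0.4·230 = 146.8
CE = (146.8)² = 21550.24
Risk premium = EV − CE = 28212 − 21550.24 = 6661.76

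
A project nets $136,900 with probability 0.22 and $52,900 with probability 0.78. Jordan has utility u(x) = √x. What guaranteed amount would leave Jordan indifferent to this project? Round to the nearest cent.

$68,016.64

E[u] = 0.22·√136900 + 0.78·√52900 = 0.22·370 + 0.78·230 = 260.8
CE = (260.8)² = 68016.64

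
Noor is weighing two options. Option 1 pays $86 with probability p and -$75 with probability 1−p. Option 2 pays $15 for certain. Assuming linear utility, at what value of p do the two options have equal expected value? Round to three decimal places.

p·86 + (1−p)·(-75) = 15
161p − 75 = 15
p = (15 + 75) / 161

p = 0.559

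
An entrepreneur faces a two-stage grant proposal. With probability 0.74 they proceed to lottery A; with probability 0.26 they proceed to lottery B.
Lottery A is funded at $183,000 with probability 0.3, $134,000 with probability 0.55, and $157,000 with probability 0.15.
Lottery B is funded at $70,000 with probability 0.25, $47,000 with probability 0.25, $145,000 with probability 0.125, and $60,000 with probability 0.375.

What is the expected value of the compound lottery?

EV(A) = 0.3 × 183000 + 0.55 × 134000 + 0.15 × 157000 = 54900 + 73700 + 23550 = 152150
EV(B) = 0.25 × 70000 + 0.25 × 47000 + 0.125 × 145000 + 0.375 × 60000 = 17500 + 11750 + 18125 + 22500 = 69875
Overall = 0.74 × 152150 + 0.26 × 69875 = 112591 + 18167.5 = 130758.5

$130,758.50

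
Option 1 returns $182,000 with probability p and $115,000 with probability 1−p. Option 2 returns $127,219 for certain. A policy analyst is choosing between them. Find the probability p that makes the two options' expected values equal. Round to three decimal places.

p·182000 + (1−p)·115000 = 127219
67000p + 115000 = 127219
p = (127219 − 115000) / 67000

p = 0.182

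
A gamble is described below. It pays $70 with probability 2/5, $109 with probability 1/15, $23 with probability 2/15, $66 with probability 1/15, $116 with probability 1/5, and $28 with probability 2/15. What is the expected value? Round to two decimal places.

EV = 2/5 × 70 + 1/15 × 109 + 2/15 × 23 + 1/15 × 66 + 1/5 × 116 + 2/15 × 28 = 28 + 7.2667 + 3.0667 + 4.4 + 23.2 + 3.7333 = 69.6667

$69.67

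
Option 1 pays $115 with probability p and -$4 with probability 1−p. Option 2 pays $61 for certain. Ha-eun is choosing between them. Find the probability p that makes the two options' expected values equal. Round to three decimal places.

p = 0.546

p·115 + (1−p)·(-4) = 61
119p − 4 = 61
p = (61 + 4) / 119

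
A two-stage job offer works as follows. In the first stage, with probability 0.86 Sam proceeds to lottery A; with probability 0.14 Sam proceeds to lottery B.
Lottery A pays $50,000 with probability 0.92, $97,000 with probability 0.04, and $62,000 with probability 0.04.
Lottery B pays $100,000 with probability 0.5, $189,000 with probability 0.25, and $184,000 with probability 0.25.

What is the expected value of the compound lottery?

EV(A) = 0.92 × 50000 + 0.04 × 97000 + 0.04 × 62000 = 46000 + 3880 + 2480 = 52360
EV(B) = 0.5 × 100000 + 0.25 × 189000 + 0.25 × 184000 = 50000 + 47250 + 46000 = 143250
Overall = 0.86 × 52360 + 0.14 × 143250 = 45029.6 + 20055 = 65084.6

$65,084.60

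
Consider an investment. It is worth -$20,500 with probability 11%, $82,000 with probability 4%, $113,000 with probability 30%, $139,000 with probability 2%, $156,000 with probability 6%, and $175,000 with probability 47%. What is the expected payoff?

EV = 0.11 × (-20500) + 0.04 × 82000 + 0.3 × 113000 + 0.02 × 139000 + 0.06 × 156000 + 0.47 × 175000 = -2255 + 3280 + 33900 + 2780 + 9360 + 82250 = 129315

$129,315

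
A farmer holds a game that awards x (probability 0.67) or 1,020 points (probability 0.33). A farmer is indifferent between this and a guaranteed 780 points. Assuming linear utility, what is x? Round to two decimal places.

x = 661.79 points

0.67·x + 0.33·1020 = 780
0.67·x = 780 − 336.6 = 443.4
x = 443.4 / 0.67 = 661.7910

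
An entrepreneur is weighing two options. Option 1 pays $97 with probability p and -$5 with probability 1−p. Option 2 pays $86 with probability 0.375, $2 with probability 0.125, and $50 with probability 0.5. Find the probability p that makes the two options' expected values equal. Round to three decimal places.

p = 0.613

EV(Option 2) = 0.375 × 86 + 0.125 × 2 + 0.5 × 50 = 32.25 + 0.25 + 25 = 57.5
p·97 + (1−p)·(-5) = 57.5
102p − 5 = 57.5
p = (57.5 + 5) / 102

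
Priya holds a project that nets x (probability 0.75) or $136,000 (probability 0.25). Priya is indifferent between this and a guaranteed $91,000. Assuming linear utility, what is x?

0.75·x + 0.25·136000 = 91000
0.75·x = 91000 − 34000 = 57000
x = 57000 / 0.75 = 76000

x = $76,000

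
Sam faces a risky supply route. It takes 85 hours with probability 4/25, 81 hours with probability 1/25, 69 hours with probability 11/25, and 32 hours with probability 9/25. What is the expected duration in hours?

EV = 4/25 × 85 + 1/25 × 81 + 11/25 × 69 + 9/25 × 32 = 13.6 + 3.24 + 30.36 + 11.52 = 58.72

58.72 hours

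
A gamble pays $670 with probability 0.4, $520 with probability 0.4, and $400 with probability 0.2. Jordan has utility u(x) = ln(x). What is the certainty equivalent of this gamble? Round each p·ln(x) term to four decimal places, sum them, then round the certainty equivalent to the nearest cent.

E[u] = 0.4·ln(670) + 0.4·ln(520) + 0.2·ln(400) = 2.6029 + 2.5015 + 1.1983 = 6.3027
CE = e^6.3027 ≈ 546.04

$546.04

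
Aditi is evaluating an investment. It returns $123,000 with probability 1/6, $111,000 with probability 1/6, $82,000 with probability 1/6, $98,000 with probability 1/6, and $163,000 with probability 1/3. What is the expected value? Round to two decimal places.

EV = 1/6 × 123000 + 1/6 × 111000 + 1/6 × 82000 + 1/6 × 98000 + 1/3 × 163000 = 20500 + 18500 + 13666.6667 + 16333.3333 + 54333.3333 = 123333.3333

$123,333.33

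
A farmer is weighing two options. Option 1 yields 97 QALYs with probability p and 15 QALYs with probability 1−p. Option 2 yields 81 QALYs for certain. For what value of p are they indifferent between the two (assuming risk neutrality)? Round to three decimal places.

p = 0.805

p·97 + (1−p)·15 = 81
82p + 15 = 81
p = (81 − 15) / 82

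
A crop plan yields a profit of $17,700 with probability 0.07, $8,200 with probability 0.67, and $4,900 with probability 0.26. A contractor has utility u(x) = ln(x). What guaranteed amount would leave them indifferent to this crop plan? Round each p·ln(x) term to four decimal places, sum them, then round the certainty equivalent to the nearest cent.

$7,569.63

E[u] = 0.07·ln(17700) + 0.67·ln(8200) + 0.26·ln(4900) = 0.6847 + 6.0380 + 2.2092 = 8.9319
CE = e^8.9319 ≈ 7569.63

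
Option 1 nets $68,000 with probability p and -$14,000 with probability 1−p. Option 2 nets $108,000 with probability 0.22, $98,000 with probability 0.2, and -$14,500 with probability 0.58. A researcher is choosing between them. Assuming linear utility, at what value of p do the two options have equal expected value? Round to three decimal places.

p = 0.597

EV(Option 2) = 0.22 × 108000 + 0.2 × 98000 + 0.58 × (-14500) = 23760 + 19600 − 8410 = 34950
p·68000 + (1−p)·(-14000) = 34950
82000p − 14000 = 34950
p = (34950 + 14000) / 82000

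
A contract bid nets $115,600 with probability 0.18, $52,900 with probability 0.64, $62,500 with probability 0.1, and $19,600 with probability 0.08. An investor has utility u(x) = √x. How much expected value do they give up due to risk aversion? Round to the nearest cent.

$2,652.84

E[u] = 0.18·√115600 + 0.64·√52900 + 0.1·√62500 + 0.08·√19600 = 0.18·340 + 0.64·230 + 0.1·250 + 0.08·140 = 244.6
CE = (244.6)² = 59829.16
Risk premium = EV − CE = 62482 − 59829.16 = 2652.84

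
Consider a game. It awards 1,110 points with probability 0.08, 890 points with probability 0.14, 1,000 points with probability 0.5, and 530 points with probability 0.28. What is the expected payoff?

861.8 points

EV = 0.08 × 1110 + 0.14 × 890 + 0.5 × 1000 + 0.28 × 530 = 88.8 + 124.6 + 500 + 148.4 = 861.8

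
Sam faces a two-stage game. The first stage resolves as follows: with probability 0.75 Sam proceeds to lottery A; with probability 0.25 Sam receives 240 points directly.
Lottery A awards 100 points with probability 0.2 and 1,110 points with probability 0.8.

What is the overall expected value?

741 points

EV(A) = 0.2 × 100 + 0.8 × 1110 = 20 + 888 = 908
Branch B: 240 (certain)
Overall = 0.75 × 908 + 0.25 × 240 = 681 + 60 = 741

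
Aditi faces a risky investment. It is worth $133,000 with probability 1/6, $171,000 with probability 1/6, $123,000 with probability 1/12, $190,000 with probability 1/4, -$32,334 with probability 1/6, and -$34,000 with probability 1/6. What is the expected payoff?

$97,361

EV = 1/6 × 133000 + 1/6 × 171000 + 1/12 × 123000 + 1/4 × 190000 + 1/6 × (-32334) + 1/6 × (-34000) = 22166.6667 + 28500 + 10250 + 47500 − 5389 − 5666.6667 = 97361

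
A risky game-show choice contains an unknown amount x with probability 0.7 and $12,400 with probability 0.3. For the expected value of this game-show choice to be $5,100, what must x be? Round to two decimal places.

x = $1,971.43

0.7·x + 0.3·12400 = 5100
0.7·x = 5100 − 3720 = 1380
x = 1380 / 0.7 = 1971.4286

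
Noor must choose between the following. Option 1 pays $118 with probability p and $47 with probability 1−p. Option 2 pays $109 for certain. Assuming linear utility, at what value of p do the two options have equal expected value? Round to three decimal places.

p·118 + (1−p)·47 = 109
71p + 47 = 109
p = (109 − 47) / 71

p = 0.873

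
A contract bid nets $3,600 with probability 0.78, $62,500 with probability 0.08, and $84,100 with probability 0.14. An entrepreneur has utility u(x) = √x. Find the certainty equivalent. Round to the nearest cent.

E[u] = 0.78·√3600 + 0.08·√62500 + 0.14·√84100 = 0.78·60 + 0.08·250 + 0.14·290 = 107.4
CE = (107.4)² = 11534.76

$11,534.76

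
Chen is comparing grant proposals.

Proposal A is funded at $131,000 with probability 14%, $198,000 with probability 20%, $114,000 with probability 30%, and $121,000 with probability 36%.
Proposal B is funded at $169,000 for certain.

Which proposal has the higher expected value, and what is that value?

Proposal A = 0.14 × 131000 + 0.2 × 198000 + 0.3 × 114000 + 0.36 × 121000 = 18340 + 39600 + 34200 + 43560 = 135700
Proposal B: 169000 (certain)

Proposal B ($169,000)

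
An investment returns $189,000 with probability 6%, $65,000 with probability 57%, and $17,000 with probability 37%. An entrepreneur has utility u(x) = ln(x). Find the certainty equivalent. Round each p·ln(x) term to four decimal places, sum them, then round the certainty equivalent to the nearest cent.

$42,192.59

E[u] = 0.06·ln(189000) + 0.57·ln(65000) + 0.37·ln(17000) = 0.7290 + 6.3168 + 3.6042 = 10.6500
CE = e^10.6500 ≈ 42192.59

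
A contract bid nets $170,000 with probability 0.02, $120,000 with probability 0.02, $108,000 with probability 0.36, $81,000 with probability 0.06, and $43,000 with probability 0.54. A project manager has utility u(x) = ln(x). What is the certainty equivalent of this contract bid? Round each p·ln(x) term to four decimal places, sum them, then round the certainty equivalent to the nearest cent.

E[u] = 0.02·ln(170000) + 0.02·ln(120000) + 0.36·ln(108000) + 0.06·ln(81000) + 0.54·ln(43000) = 0.2409 + 0.2339 + 4.1724 + 0.6781 + 5.7612 = 11.0865
CE = e^11.0865 ≈ 65283.85

$65,283.85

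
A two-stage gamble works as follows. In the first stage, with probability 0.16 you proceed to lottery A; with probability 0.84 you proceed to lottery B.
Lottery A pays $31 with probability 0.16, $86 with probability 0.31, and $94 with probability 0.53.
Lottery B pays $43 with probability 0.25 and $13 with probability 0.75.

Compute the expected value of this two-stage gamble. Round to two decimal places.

EV(A) = 0.16 × 31 + 0.31 × 86 + 0.53 × 94 = 4.96 + 26.66 + 49.82 = 81.44
EV(B) = 0.25 × 43 + 0.75 × 13 = 10.75 + 9.75 = 20.5
Overall = 0.16 × 81.44 + 0.84 × 20.5 = 13.0304 + 17.22 = 30.2504

$30.25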